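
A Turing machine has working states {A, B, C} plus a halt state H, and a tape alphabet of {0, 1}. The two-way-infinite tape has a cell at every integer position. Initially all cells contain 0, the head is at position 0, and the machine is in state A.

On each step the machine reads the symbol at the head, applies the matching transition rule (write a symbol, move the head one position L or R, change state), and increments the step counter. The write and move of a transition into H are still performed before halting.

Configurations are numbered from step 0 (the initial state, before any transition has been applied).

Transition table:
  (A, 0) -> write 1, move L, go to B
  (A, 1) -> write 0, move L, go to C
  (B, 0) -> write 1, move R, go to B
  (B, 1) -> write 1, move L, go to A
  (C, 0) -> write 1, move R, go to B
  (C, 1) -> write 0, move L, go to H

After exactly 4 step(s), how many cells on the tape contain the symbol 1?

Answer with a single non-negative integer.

Answer: 1

Derivation:
Step 1: in state A at pos 0, read 0 -> (A,0)->write 1,move L,goto B. Now: state=B, head=-1, tape[-2..1]=0010 (head:  ^)
Step 2: in state B at pos -1, read 0 -> (B,0)->write 1,move R,goto B. Now: state=B, head=0, tape[-2..1]=0110 (head:   ^)
Step 3: in state B at pos 0, read 1 -> (B,1)->write 1,move L,goto A. Now: state=A, head=-1, tape[-2..1]=0110 (head:  ^)
Step 4: in state A at pos -1, read 1 -> (A,1)->write 0,move L,goto C. Now: state=C, head=-2, tape[-3..1]=00010 (head:  ^)
Cells containing 1 after step 4: {0} -> 1 cell(s)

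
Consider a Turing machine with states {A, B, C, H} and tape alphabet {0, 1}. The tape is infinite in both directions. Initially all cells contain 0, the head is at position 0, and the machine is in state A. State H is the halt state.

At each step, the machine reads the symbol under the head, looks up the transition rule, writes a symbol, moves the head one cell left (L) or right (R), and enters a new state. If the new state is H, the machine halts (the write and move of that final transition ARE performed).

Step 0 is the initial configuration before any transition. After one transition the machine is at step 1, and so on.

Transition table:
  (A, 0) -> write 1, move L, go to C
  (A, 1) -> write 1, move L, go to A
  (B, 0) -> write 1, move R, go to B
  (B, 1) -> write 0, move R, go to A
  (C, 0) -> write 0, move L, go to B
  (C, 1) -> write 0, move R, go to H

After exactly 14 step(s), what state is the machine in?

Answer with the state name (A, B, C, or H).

Answer: B

Derivation:
Step 1: in state A at pos 0, read 0 -> (A,0)->write 1,move L,goto C. Now: state=C, head=-1, tape[-2..1]=0010 (head:  ^)
Step 2: in state C at pos -1, read 0 -> (C,0)->write 0,move L,goto B. Now: state=B, head=-2, tape[-3..1]=00010 (head:  ^)
Step 3: in state B at pos -2, read 0 -> (B,0)->write 1,move R,goto B. Now: state=B, head=-1, tape[-3..1]=01010 (head:   ^)
Step 4: in state B at pos -1, read 0 -> (B,0)->write 1,move R,goto B. Now: state=B, head=0, tape[-3..1]=01110 (head:    ^)
Step 5: in state B at pos 0, read 1 -> (B,1)->write 0,move R,goto A. Now: state=A, head=1, tape[-3..2]=011000 (head:     ^)
Step 6: in state A at pos 1, read 0 -> (A,0)->write 1,move L,goto C. Now: state=C, head=0, tape[-3..2]=011010 (head:    ^)
Step 7: in state C at pos 0, read 0 -> (C,0)->write 0,move L,goto B. Now: state=B, head=-1, tape[-3..2]=011010 (head:   ^)
Step 8: in state B at pos -1, read 1 -> (B,1)->write 0,move R,goto A. Now: state=A, head=0, tape[-3..2]=010010 (head:    ^)
Step 9: in state A at pos 0, read 0 -> (A,0)->write 1,move L,goto C. Now: state=C, head=-1, tape[-3..2]=010110 (head:   ^)
Step 10: in state C at pos -1, read 0 -> (C,0)->write 0,move L,goto B. Now: state=B, head=-2, tape[-3..2]=010110 (head:  ^)
Step 11: in state B at pos -2, read 1 -> (B,1)->write 0,move R,goto A. Now: state=A, head=-1, tape[-3..2]=000110 (head:   ^)
Step 12: in state A at pos -1, read 0 -> (A,0)->write 1,move L,goto C. Now: state=C, head=-2, tape[-3..2]=001110 (head:  ^)
Step 13: in state C at pos -2, read 0 -> (C,0)->write 0,move L,goto B. Now: state=B, head=-3, tape[-4..2]=0001110 (head:  ^)
Step 14: in state B at pos -3, read 0 -> (B,0)->write 1,move R,goto B. Now: state=B, head=-2, tape[-4..2]=0101110 (head:   ^)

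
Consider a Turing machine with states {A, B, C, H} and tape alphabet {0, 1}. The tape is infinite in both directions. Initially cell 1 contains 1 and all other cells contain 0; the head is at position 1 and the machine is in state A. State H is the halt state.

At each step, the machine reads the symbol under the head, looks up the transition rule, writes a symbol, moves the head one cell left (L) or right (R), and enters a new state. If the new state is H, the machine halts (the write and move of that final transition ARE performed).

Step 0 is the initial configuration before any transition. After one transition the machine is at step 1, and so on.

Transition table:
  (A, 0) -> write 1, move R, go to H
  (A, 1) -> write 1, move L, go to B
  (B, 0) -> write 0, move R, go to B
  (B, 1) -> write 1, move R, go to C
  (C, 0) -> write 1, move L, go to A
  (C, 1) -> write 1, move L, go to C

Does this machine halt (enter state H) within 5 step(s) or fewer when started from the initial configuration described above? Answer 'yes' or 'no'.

Answer: no

Derivation:
Step 1: in state A at pos 1, read 1 -> (A,1)->write 1,move L,goto B. Now: state=B, head=0, tape[-1..2]=0010 (head:  ^)
Step 2: in state B at pos 0, read 0 -> (B,0)->write 0,move R,goto B. Now: state=B, head=1, tape[-1..2]=0010 (head:   ^)
Step 3: in state B at pos 1, read 1 -> (B,1)->write 1,move R,goto C. Now: state=C, head=2, tape[-1..3]=00100 (head:    ^)
Step 4: in state C at pos 2, read 0 -> (C,0)->write 1,move L,goto A. Now: state=A, head=1, tape[-1..3]=00110 (head:   ^)
Step 5: in state A at pos 1, read 1 -> (A,1)->write 1,move L,goto B. Now: state=B, head=0, tape[-1..3]=00110 (head:  ^)
After 5 step(s): state = B (not H) -> not halted within 5 -> no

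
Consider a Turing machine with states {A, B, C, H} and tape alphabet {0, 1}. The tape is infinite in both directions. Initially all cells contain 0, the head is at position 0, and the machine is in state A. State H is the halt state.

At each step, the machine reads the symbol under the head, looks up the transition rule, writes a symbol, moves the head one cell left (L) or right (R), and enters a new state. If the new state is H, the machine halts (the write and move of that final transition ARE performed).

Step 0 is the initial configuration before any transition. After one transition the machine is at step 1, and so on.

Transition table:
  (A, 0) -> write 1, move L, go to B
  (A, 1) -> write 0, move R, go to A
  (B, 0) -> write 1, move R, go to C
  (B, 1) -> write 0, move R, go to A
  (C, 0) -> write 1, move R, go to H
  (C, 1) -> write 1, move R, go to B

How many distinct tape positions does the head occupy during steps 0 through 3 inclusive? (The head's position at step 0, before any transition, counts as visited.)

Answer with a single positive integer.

Step 1: in state A at pos 0, read 0 -> (A,0)->write 1,move L,goto B. Now: state=B, head=-1, tape[-2..1]=0010 (head:  ^)
Step 2: in state B at pos -1, read 0 -> (B,0)->write 1,move R,goto C. Now: state=C, head=0, tape[-2..1]=0110 (head:   ^)
Step 3: in state C at pos 0, read 1 -> (C,1)->write 1,move R,goto B. Now: state=B, head=1, tape[-2..2]=01100 (head:    ^)
Head positions at steps 0..3: starting at 0, distinct positions visited = {-1, 0, 1} -> 3 position(s)

Answer: 3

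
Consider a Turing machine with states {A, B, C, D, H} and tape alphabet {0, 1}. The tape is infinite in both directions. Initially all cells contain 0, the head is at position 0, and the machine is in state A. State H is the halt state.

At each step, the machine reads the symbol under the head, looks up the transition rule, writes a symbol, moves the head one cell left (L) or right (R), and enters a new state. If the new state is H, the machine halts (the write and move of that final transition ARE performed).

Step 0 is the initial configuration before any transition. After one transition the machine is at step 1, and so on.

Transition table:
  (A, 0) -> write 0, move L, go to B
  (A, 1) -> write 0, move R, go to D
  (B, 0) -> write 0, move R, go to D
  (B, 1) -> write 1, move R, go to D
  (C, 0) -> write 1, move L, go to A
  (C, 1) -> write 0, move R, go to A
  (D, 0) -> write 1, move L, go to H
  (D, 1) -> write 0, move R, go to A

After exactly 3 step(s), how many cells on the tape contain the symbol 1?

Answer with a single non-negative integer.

Step 1: in state A at pos 0, read 0 -> (A,0)->write 0,move L,goto B. Now: state=B, head=-1, tape[-2..1]=0000 (head:  ^)
Step 2: in state B at pos -1, read 0 -> (B,0)->write 0,move R,goto D. Now: state=D, head=0, tape[-2..1]=0000 (head:   ^)
Step 3: in state D at pos 0, read 0 -> (D,0)->write 1,move L,goto H. Now: state=H, head=-1, tape[-2..1]=0010 (head:  ^)
Cells containing 1 after step 3: {0} -> 1 cell(s)

Answer: 1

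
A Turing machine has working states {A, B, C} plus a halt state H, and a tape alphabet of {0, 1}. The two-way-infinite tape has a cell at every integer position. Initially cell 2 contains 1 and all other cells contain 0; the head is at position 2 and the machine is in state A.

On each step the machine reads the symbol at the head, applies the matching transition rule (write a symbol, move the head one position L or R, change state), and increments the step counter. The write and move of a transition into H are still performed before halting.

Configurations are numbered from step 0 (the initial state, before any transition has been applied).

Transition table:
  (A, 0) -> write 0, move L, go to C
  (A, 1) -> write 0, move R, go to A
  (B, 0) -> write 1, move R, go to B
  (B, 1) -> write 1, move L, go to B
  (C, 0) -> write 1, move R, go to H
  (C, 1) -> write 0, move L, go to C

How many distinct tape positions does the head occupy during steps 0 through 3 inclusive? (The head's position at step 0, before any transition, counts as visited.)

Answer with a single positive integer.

Answer: 2

Derivation:
Step 1: in state A at pos 2, read 1 -> (A,1)->write 0,move R,goto A. Now: state=A, head=3, tape[1..4]=0000 (head:   ^)
Step 2: in state A at pos 3, read 0 -> (A,0)->write 0,move L,goto C. Now: state=C, head=2, tape[1..4]=0000 (head:  ^)
Step 3: in state C at pos 2, read 0 -> (C,0)->write 1,move R,goto H. Now: state=H, head=3, tape[1..4]=0100 (head:   ^)
Head positions at steps 0..3: starting at 2, distinct positions visited = {2, 3} -> 2 position(s)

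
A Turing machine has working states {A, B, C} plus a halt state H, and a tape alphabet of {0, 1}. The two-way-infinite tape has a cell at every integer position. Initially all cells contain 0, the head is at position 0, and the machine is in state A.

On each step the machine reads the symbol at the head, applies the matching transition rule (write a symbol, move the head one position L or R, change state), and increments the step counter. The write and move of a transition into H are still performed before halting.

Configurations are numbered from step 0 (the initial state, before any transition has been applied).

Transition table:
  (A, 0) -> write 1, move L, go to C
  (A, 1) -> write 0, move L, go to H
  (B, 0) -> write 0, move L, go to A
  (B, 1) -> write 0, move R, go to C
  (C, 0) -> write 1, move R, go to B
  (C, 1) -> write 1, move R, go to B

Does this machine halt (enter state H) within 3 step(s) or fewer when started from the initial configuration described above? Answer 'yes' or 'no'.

Step 1: in state A at pos 0, read 0 -> (A,0)->write 1,move L,goto C. Now: state=C, head=-1, tape[-2..1]=0010 (head:  ^)
Step 2: in state C at pos -1, read 0 -> (C,0)->write 1,move R,goto B. Now: state=B, head=0, tape[-2..1]=0110 (head:   ^)
Step 3: in state B at pos 0, read 1 -> (B,1)->write 0,move R,goto C. Now: state=C, head=1, tape[-2..2]=01000 (head:    ^)
After 3 step(s): state = C (not H) -> not halted within 3 -> no

Answer: no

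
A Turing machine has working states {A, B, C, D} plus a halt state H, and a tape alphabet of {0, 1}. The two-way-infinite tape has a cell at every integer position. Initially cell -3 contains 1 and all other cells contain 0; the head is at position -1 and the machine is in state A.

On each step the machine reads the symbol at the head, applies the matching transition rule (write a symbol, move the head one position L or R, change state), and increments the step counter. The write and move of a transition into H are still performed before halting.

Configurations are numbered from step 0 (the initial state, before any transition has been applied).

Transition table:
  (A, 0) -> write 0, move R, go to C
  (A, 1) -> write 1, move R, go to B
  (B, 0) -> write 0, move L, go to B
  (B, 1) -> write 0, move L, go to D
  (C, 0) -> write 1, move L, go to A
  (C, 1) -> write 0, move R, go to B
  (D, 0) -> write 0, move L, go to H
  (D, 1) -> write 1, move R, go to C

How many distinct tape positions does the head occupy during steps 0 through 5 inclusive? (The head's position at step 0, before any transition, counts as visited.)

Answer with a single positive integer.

Step 1: in state A at pos -1, read 0 -> (A,0)->write 0,move R,goto C. Now: state=C, head=0, tape[-4..1]=010000 (head:     ^)
Step 2: in state C at pos 0, read 0 -> (C,0)->write 1,move L,goto A. Now: state=A, head=-1, tape[-4..1]=010010 (head:    ^)
Step 3: in state A at pos -1, read 0 -> (A,0)->write 0,move R,goto C. Now: state=C, head=0, tape[-4..1]=010010 (head:     ^)
Step 4: in state C at pos 0, read 1 -> (C,1)->write 0,move R,goto B. Now: state=B, head=1, tape[-4..2]=0100000 (head:      ^)
Step 5: in state B at pos 1, read 0 -> (B,0)->write 0,move L,goto B. Now: state=B, head=0, tape[-4..2]=0100000 (head:     ^)
Head positions at steps 0..5: starting at -1, distinct positions visited = {-1, 0, 1} -> 3 position(s)

Answer: 3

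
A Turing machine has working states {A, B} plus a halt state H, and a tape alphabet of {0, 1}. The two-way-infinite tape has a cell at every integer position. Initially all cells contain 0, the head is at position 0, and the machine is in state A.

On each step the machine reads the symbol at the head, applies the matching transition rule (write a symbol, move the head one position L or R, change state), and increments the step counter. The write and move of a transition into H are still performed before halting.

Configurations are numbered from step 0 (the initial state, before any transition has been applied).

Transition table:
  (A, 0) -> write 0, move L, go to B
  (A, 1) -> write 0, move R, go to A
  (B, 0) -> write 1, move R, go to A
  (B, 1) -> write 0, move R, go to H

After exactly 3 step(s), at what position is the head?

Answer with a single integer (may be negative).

Step 1: in state A at pos 0, read 0 -> (A,0)->write 0,move L,goto B. Now: state=B, head=-1, tape[-2..1]=0000 (head:  ^)
Step 2: in state B at pos -1, read 0 -> (B,0)->write 1,move R,goto A. Now: state=A, head=0, tape[-2..1]=0100 (head:   ^)
Step 3: in state A at pos 0, read 0 -> (A,0)->write 0,move L,goto B. Now: state=B, head=-1, tape[-2..1]=0100 (head:  ^)

Answer: -1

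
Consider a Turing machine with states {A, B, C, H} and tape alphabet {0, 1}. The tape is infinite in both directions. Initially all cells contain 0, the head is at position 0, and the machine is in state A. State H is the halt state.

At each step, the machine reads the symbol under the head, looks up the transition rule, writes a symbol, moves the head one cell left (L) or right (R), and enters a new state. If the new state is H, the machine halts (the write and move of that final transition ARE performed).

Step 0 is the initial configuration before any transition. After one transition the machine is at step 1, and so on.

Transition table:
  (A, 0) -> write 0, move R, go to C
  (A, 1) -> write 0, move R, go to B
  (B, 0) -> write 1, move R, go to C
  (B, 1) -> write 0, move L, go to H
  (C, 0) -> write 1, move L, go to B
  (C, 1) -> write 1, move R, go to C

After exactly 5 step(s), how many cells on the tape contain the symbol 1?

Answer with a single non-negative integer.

Step 1: in state A at pos 0, read 0 -> (A,0)->write 0,move R,goto C. Now: state=C, head=1, tape[-1..2]=0000 (head:   ^)
Step 2: in state C at pos 1, read 0 -> (C,0)->write 1,move L,goto B. Now: state=B, head=0, tape[-1..2]=0010 (head:  ^)
Step 3: in state B at pos 0, read 0 -> (B,0)->write 1,move R,goto C. Now: state=C, head=1, tape[-1..2]=0110 (head:   ^)
Step 4: in state C at pos 1, read 1 -> (C,1)->write 1,move R,goto C. Now: state=C, head=2, tape[-1..3]=01100 (head:    ^)
Step 5: in state C at pos 2, read 0 -> (C,0)->write 1,move L,goto B. Now: state=B, head=1, tape[-1..3]=01110 (head:   ^)
Cells containing 1 after step 5: {0, 1, 2} -> 3 cell(s)

Answer: 3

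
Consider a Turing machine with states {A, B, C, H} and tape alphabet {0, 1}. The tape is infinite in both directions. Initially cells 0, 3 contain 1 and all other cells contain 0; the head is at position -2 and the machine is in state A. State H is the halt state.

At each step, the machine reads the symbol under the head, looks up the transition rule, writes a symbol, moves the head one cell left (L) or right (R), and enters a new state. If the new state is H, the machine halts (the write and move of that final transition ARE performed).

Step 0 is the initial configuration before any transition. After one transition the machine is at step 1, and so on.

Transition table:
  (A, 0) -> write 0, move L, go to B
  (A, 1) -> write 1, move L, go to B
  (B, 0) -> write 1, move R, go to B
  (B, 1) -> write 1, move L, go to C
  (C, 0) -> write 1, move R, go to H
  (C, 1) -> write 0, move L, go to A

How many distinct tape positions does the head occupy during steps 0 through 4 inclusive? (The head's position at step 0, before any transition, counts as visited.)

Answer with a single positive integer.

Answer: 4

Derivation:
Step 1: in state A at pos -2, read 0 -> (A,0)->write 0,move L,goto B. Now: state=B, head=-3, tape[-4..4]=000010010 (head:  ^)
Step 2: in state B at pos -3, read 0 -> (B,0)->write 1,move R,goto B. Now: state=B, head=-2, tape[-4..4]=010010010 (head:   ^)
Step 3: in state B at pos -2, read 0 -> (B,0)->write 1,move R,goto B. Now: state=B, head=-1, tape[-4..4]=011010010 (head:    ^)
Step 4: in state B at pos -1, read 0 -> (B,0)->write 1,move R,goto B. Now: state=B, head=0, tape[-4..4]=011110010 (head:     ^)
Head positions at steps 0..4: starting at -2, distinct positions visited = {-3, -2, -1, 0} -> 4 position(s)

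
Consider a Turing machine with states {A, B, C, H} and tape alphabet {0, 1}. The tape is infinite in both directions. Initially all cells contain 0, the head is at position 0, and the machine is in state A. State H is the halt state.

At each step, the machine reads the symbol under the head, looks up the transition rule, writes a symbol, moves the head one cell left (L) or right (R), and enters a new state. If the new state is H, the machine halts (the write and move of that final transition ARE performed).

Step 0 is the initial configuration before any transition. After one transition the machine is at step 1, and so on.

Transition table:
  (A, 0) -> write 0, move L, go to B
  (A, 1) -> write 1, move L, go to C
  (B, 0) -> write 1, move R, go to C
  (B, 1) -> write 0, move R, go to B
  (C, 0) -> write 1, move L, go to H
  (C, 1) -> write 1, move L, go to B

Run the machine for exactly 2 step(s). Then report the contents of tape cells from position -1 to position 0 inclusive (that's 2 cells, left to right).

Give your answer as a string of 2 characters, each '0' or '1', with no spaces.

Step 1: in state A at pos 0, read 0 -> (A,0)->write 0,move L,goto B. Now: state=B, head=-1, tape[-2..1]=0000 (head:  ^)
Step 2: in state B at pos -1, read 0 -> (B,0)->write 1,move R,goto C. Now: state=C, head=0, tape[-2..1]=0100 (head:   ^)

Answer: 10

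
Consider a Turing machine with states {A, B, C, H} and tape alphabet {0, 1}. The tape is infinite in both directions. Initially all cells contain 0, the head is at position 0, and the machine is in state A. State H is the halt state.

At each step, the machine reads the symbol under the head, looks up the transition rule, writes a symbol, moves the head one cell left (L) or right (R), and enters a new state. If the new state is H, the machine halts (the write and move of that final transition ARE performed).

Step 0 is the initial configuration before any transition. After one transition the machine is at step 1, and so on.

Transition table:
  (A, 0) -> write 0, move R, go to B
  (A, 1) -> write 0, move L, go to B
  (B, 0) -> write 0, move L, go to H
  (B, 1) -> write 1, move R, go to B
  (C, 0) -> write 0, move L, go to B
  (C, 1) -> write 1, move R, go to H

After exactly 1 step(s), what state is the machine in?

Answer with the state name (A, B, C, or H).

Step 1: in state A at pos 0, read 0 -> (A,0)->write 0,move R,goto B. Now: state=B, head=1, tape[-1..2]=0000 (head:   ^)

Answer: B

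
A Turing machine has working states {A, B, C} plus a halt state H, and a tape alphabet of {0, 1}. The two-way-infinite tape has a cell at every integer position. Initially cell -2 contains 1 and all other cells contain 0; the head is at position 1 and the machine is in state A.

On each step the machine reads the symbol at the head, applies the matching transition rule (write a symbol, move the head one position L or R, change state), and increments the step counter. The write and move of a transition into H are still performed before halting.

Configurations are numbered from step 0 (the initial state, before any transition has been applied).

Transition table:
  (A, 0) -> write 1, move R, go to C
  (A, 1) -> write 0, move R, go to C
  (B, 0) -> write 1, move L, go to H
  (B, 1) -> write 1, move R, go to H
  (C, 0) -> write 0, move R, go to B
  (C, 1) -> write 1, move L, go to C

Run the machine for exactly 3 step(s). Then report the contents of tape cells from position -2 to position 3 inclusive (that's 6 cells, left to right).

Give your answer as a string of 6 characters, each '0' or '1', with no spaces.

Answer: 100101

Derivation:
Step 1: in state A at pos 1, read 0 -> (A,0)->write 1,move R,goto C. Now: state=C, head=2, tape[-3..3]=0100100 (head:      ^)
Step 2: in state C at pos 2, read 0 -> (C,0)->write 0,move R,goto B. Now: state=B, head=3, tape[-3..4]=01001000 (head:       ^)
Step 3: in state B at pos 3, read 0 -> (B,0)->write 1,move L,goto H. Now: state=H, head=2, tape[-3..4]=01001010 (head:      ^)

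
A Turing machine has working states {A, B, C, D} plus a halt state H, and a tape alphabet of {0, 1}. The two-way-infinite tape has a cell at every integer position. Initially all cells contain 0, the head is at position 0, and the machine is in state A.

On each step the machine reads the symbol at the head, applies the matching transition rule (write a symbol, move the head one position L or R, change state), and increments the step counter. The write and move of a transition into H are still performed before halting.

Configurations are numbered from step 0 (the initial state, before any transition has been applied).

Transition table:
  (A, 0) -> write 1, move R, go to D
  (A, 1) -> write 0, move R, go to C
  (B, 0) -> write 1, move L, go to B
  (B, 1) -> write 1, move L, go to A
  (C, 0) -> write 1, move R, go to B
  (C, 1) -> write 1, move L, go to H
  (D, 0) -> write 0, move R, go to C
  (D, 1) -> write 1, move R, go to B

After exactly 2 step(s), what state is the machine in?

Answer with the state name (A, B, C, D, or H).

Answer: C

Derivation:
Step 1: in state A at pos 0, read 0 -> (A,0)->write 1,move R,goto D. Now: state=D, head=1, tape[-1..2]=0100 (head:   ^)
Step 2: in state D at pos 1, read 0 -> (D,0)->write 0,move R,goto C. Now: state=C, head=2, tape[-1..3]=01000 (head:    ^)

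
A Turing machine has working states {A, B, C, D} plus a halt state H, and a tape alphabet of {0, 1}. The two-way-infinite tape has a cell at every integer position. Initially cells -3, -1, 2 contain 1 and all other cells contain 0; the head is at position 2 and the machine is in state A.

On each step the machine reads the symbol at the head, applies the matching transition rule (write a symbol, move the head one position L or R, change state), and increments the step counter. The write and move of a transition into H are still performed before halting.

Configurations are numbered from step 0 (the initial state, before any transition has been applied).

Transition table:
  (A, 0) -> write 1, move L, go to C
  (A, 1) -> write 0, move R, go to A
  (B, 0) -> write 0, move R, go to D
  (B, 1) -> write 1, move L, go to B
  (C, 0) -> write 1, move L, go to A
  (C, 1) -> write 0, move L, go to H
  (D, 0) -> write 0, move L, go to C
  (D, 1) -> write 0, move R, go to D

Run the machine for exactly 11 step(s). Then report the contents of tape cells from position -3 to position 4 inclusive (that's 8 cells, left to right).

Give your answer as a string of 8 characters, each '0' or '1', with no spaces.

Answer: 10000001

Derivation:
Step 1: in state A at pos 2, read 1 -> (A,1)->write 0,move R,goto A. Now: state=A, head=3, tape[-4..4]=010100000 (head:        ^)
Step 2: in state A at pos 3, read 0 -> (A,0)->write 1,move L,goto C. Now: state=C, head=2, tape[-4..4]=010100010 (head:       ^)
Step 3: in state C at pos 2, read 0 -> (C,0)->write 1,move L,goto A. Now: state=A, head=1, tape[-4..4]=010100110 (head:      ^)
Step 4: in state A at pos 1, read 0 -> (A,0)->write 1,move L,goto C. Now: state=C, head=0, tape[-4..4]=010101110 (head:     ^)
Step 5: in state C at pos 0, read 0 -> (C,0)->write 1,move L,goto A. Now: state=A, head=-1, tape[-4..4]=010111110 (head:    ^)
Step 6: in state A at pos -1, read 1 -> (A,1)->write 0,move R,goto A. Now: state=A, head=0, tape[-4..4]=010011110 (head:     ^)
Step 7: in state A at pos 0, read 1 -> (A,1)->write 0,move R,goto A. Now: state=A, head=1, tape[-4..4]=010001110 (head:      ^)
Step 8: in state A at pos 1, read 1 -> (A,1)->write 0,move R,goto A. Now: state=A, head=2, tape[-4..4]=010000110 (head:       ^)
Step 9: in state A at pos 2, read 1 -> (A,1)->write 0,move R,goto A. Now: state=A, head=3, tape[-4..4]=010000010 (head:        ^)
Step 10: in state A at pos 3, read 1 -> (A,1)->write 0,move R,goto A. Now: state=A, head=4, tape[-4..5]=0100000000 (head:         ^)
Step 11: in state A at pos 4, read 0 -> (A,0)->write 1,move L,goto C. Now: state=C, head=3, tape[-4..5]=0100000010 (head:        ^)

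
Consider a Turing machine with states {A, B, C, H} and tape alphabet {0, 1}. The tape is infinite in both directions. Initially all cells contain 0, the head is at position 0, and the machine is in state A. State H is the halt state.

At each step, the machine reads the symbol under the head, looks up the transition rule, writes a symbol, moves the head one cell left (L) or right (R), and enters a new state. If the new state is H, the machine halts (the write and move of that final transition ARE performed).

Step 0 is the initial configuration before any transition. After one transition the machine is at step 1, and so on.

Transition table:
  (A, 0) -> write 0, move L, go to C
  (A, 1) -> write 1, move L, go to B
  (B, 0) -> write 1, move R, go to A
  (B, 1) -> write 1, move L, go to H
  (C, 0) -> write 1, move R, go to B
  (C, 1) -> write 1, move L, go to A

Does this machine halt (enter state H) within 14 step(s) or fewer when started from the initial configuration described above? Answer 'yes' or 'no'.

Step 1: in state A at pos 0, read 0 -> (A,0)->write 0,move L,goto C. Now: state=C, head=-1, tape[-2..1]=0000 (head:  ^)
Step 2: in state C at pos -1, read 0 -> (C,0)->write 1,move R,goto B. Now: state=B, head=0, tape[-2..1]=0100 (head:   ^)
Step 3: in state B at pos 0, read 0 -> (B,0)->write 1,move R,goto A. Now: state=A, head=1, tape[-2..2]=01100 (head:    ^)
Step 4: in state A at pos 1, read 0 -> (A,0)->write 0,move L,goto C. Now: state=C, head=0, tape[-2..2]=01100 (head:   ^)
Step 5: in state C at pos 0, read 1 -> (C,1)->write 1,move L,goto A. Now: state=A, head=-1, tape[-2..2]=01100 (head:  ^)
Step 6: in state A at pos -1, read 1 -> (A,1)->write 1,move L,goto B. Now: state=B, head=-2, tape[-3..2]=001100 (head:  ^)
Step 7: in state B at pos -2, read 0 -> (B,0)->write 1,move R,goto A. Now: state=A, head=-1, tape[-3..2]=011100 (head:   ^)
Step 8: in state A at pos -1, read 1 -> (A,1)->write 1,move L,goto B. Now: state=B, head=-2, tape[-3..2]=011100 (head:  ^)
Step 9: in state B at pos -2, read 1 -> (B,1)->write 1,move L,goto H. Now: state=H, head=-3, tape[-4..2]=0011100 (head:  ^)
State H reached at step 9; 9 <= 14 -> yes

Answer: yes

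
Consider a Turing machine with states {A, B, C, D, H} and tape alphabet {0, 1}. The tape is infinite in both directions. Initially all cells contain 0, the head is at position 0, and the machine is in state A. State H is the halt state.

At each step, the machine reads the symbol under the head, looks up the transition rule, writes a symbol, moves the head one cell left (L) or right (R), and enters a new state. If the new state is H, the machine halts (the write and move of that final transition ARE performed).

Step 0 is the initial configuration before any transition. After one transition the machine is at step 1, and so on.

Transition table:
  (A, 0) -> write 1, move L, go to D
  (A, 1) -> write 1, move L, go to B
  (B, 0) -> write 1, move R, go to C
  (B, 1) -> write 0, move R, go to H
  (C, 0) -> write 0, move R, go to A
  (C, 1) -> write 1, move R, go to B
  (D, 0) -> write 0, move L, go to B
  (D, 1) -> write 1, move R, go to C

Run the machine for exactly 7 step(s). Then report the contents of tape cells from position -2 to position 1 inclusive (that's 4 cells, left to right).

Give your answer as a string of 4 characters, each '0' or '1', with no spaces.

Step 1: in state A at pos 0, read 0 -> (A,0)->write 1,move L,goto D. Now: state=D, head=-1, tape[-2..1]=0010 (head:  ^)
Step 2: in state D at pos -1, read 0 -> (D,0)->write 0,move L,goto B. Now: state=B, head=-2, tape[-3..1]=00010 (head:  ^)
Step 3: in state B at pos -2, read 0 -> (B,0)->write 1,move R,goto C. Now: state=C, head=-1, tape[-3..1]=01010 (head:   ^)
Step 4: in state C at pos -1, read 0 -> (C,0)->write 0,move R,goto A. Now: state=A, head=0, tape[-3..1]=01010 (head:    ^)
Step 5: in state A at pos 0, read 1 -> (A,1)->write 1,move L,goto B. Now: state=B, head=-1, tape[-3..1]=01010 (head:   ^)
Step 6: in state B at pos -1, read 0 -> (B,0)->write 1,move R,goto C. Now: state=C, head=0, tape[-3..1]=01110 (head:    ^)
Step 7: in state C at pos 0, read 1 -> (C,1)->write 1,move R,goto B. Now: state=B, head=1, tape[-3..2]=011100 (head:     ^)

Answer: 1110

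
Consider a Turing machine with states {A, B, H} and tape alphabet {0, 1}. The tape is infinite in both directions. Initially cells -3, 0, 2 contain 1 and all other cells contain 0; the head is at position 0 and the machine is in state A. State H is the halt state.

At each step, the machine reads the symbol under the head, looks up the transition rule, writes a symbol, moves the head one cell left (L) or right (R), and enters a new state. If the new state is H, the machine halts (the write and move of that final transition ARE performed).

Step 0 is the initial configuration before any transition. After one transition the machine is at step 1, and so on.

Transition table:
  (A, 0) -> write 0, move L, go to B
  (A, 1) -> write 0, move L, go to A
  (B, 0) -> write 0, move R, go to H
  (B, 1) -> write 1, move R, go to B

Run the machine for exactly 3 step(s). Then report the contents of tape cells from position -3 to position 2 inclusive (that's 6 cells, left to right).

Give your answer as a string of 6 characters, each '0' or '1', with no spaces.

Answer: 100001

Derivation:
Step 1: in state A at pos 0, read 1 -> (A,1)->write 0,move L,goto A. Now: state=A, head=-1, tape[-4..3]=01000010 (head:    ^)
Step 2: in state A at pos -1, read 0 -> (A,0)->write 0,move L,goto B. Now: state=B, head=-2, tape[-4..3]=01000010 (head:   ^)
Step 3: in state B at pos -2, read 0 -> (B,0)->write 0,move R,goto H. Now: state=H, head=-1, tape[-4..3]=01000010 (head:    ^)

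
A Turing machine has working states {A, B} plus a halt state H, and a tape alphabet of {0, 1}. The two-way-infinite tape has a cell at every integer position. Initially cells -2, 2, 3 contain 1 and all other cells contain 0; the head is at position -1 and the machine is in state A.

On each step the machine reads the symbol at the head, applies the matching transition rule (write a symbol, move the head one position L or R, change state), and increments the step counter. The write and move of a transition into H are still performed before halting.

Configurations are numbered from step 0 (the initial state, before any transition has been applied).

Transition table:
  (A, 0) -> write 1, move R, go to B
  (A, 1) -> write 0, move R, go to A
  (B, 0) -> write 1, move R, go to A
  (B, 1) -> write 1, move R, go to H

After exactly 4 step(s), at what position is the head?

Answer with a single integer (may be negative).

Answer: 3

Derivation:
Step 1: in state A at pos -1, read 0 -> (A,0)->write 1,move R,goto B. Now: state=B, head=0, tape[-3..4]=01100110 (head:    ^)
Step 2: in state B at pos 0, read 0 -> (B,0)->write 1,move R,goto A. Now: state=A, head=1, tape[-3..4]=01110110 (head:     ^)
Step 3: in state A at pos 1, read 0 -> (A,0)->write 1,move R,goto B. Now: state=B, head=2, tape[-3..4]=01111110 (head:      ^)
Step 4: in state B at pos 2, read 1 -> (B,1)->write 1,move R,goto H. Now: state=H, head=3, tape[-3..4]=01111110 (head:       ^)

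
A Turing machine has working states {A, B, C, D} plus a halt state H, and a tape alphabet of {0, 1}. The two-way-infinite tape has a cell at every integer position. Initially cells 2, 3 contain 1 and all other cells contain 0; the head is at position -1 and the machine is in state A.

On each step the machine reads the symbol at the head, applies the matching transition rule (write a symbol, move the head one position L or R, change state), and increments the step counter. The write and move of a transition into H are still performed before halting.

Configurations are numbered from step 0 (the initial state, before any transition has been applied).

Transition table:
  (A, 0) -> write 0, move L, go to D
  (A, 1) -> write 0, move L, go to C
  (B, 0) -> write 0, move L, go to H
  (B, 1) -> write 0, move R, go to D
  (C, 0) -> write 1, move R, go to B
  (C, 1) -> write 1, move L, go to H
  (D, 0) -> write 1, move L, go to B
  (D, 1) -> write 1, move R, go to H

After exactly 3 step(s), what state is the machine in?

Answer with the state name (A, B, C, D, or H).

Step 1: in state A at pos -1, read 0 -> (A,0)->write 0,move L,goto D. Now: state=D, head=-2, tape[-3..4]=00000110 (head:  ^)
Step 2: in state D at pos -2, read 0 -> (D,0)->write 1,move L,goto B. Now: state=B, head=-3, tape[-4..4]=001000110 (head:  ^)
Step 3: in state B at pos -3, read 0 -> (B,0)->write 0,move L,goto H. Now: state=H, head=-4, tape[-5..4]=0001000110 (head:  ^)

Answer: H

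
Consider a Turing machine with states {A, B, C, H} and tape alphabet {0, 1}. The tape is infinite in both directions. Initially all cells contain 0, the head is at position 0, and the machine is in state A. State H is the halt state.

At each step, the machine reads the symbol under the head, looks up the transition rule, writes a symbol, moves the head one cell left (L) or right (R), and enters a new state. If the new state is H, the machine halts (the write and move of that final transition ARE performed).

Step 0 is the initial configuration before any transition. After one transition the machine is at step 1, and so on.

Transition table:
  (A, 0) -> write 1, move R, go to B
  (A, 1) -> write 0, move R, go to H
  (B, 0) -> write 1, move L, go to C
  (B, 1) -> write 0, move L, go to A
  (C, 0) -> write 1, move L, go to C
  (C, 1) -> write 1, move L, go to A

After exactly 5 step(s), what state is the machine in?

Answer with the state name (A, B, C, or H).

Answer: A

Derivation:
Step 1: in state A at pos 0, read 0 -> (A,0)->write 1,move R,goto B. Now: state=B, head=1, tape[-1..2]=0100 (head:   ^)
Step 2: in state B at pos 1, read 0 -> (B,0)->write 1,move L,goto C. Now: state=C, head=0, tape[-1..2]=0110 (head:  ^)
Step 3: in state C at pos 0, read 1 -> (C,1)->write 1,move L,goto A. Now: state=A, head=-1, tape[-2..2]=00110 (head:  ^)
Step 4: in state A at pos -1, read 0 -> (A,0)->write 1,move R,goto B. Now: state=B, head=0, tape[-2..2]=01110 (head:   ^)
Step 5: in state B at pos 0, read 1 -> (B,1)->write 0,move L,goto A. Now: state=A, head=-1, tape[-2..2]=01010 (head:  ^)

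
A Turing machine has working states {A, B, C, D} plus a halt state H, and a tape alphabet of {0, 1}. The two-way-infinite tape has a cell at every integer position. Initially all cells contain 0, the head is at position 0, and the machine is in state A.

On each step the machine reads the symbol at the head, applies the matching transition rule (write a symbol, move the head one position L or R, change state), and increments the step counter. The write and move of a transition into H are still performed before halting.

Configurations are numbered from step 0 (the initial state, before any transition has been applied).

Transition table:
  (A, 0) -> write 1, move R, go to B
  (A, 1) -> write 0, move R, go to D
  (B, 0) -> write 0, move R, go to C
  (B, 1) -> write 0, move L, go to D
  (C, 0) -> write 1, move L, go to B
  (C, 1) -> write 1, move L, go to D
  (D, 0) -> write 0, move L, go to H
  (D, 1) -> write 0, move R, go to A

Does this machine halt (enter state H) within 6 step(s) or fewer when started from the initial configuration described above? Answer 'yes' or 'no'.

Step 1: in state A at pos 0, read 0 -> (A,0)->write 1,move R,goto B. Now: state=B, head=1, tape[-1..2]=0100 (head:   ^)
Step 2: in state B at pos 1, read 0 -> (B,0)->write 0,move R,goto C. Now: state=C, head=2, tape[-1..3]=01000 (head:    ^)
Step 3: in state C at pos 2, read 0 -> (C,0)->write 1,move L,goto B. Now: state=B, head=1, tape[-1..3]=01010 (head:   ^)
Step 4: in state B at pos 1, read 0 -> (B,0)->write 0,move R,goto C. Now: state=C, head=2, tape[-1..3]=01010 (head:    ^)
Step 5: in state C at pos 2, read 1 -> (C,1)->write 1,move L,goto D. Now: state=D, head=1, tape[-1..3]=01010 (head:   ^)
Step 6: in state D at pos 1, read 0 -> (D,0)->write 0,move L,goto H. Now: state=H, head=0, tape[-1..3]=01010 (head:  ^)
State H reached at step 6; 6 <= 6 -> yes

Answer: yes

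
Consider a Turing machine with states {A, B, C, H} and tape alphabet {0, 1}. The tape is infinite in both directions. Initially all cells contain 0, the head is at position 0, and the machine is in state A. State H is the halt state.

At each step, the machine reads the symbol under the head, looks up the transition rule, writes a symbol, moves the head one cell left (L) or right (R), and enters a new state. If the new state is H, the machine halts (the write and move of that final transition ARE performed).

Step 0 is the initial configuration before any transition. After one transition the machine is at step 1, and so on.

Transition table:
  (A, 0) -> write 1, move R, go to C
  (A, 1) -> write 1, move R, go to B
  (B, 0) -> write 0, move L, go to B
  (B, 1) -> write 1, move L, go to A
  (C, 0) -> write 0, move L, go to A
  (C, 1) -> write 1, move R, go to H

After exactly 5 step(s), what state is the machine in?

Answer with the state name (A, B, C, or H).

Step 1: in state A at pos 0, read 0 -> (A,0)->write 1,move R,goto C. Now: state=C, head=1, tape[-1..2]=0100 (head:   ^)
Step 2: in state C at pos 1, read 0 -> (C,0)->write 0,move L,goto A. Now: state=A, head=0, tape[-1..2]=0100 (head:  ^)
Step 3: in state A at pos 0, read 1 -> (A,1)->write 1,move R,goto B. Now: state=B, head=1, tape[-1..2]=0100 (head:   ^)
Step 4: in state B at pos 1, read 0 -> (B,0)->write 0,move L,goto B. Now: state=B, head=0, tape[-1..2]=0100 (head:  ^)
Step 5: in state B at pos 0, read 1 -> (B,1)->write 1,move L,goto A. Now: state=A, head=-1, tape[-2..2]=00100 (head:  ^)

Answer: A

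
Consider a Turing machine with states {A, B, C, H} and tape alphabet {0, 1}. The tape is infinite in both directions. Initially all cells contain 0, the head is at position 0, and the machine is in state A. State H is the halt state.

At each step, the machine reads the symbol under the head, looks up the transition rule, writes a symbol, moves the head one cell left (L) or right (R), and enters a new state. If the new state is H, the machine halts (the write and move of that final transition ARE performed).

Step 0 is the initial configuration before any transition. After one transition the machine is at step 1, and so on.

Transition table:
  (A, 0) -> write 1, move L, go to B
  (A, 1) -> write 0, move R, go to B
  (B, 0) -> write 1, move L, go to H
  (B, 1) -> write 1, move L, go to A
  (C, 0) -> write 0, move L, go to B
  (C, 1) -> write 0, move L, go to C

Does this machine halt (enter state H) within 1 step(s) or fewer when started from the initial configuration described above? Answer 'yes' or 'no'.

Step 1: in state A at pos 0, read 0 -> (A,0)->write 1,move L,goto B. Now: state=B, head=-1, tape[-2..1]=0010 (head:  ^)
After 1 step(s): state = B (not H) -> not halted within 1 -> no

Answer: no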